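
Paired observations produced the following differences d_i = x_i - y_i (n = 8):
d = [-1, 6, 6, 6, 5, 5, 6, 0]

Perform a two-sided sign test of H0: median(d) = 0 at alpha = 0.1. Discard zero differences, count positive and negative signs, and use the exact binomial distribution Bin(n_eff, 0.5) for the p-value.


Step 1: Discard zero differences. Original n = 8; n_eff = number of nonzero differences = 7.
Nonzero differences (with sign): -1, +6, +6, +6, +5, +5, +6
Step 2: Count signs: positive = 6, negative = 1.
Step 3: Under H0: P(positive) = 0.5, so the number of positives S ~ Bin(7, 0.5).
Step 4: Two-sided exact p-value = sum of Bin(7,0.5) probabilities at or below the observed probability = 0.125000.
Step 5: alpha = 0.1. fail to reject H0.

n_eff = 7, pos = 6, neg = 1, p = 0.125000, fail to reject H0.


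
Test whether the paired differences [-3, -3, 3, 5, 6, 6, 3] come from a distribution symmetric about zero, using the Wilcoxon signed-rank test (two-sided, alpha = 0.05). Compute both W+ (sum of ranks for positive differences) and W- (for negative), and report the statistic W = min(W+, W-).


Step 1: Drop any zero differences (none here) and take |d_i|.
|d| = [3, 3, 3, 5, 6, 6, 3]
Step 2: Midrank |d_i| (ties get averaged ranks).
ranks: |3|->2.5, |3|->2.5, |3|->2.5, |5|->5, |6|->6.5, |6|->6.5, |3|->2.5
Step 3: Attach original signs; sum ranks with positive sign and with negative sign.
W+ = 2.5 + 5 + 6.5 + 6.5 + 2.5 = 23
W- = 2.5 + 2.5 = 5
(Check: W+ + W- = 28 should equal n(n+1)/2 = 28.)
Step 4: Test statistic W = min(W+, W-) = 5.
Step 5: Ties in |d|, so use the tie-corrected normal approximation.
        E[W] = n(n+1)/4 = 7*8/4 = 14.
        Tie groups: |d|=3 (t=4), |d|=6 (t=2); sum(t^3 - t) = 66.
        Var[W] = n(n+1)(2n+1)/24 - sum(t^3-t)/48 = 840/24 - 66/48 = 33.625.
        z = (W - E[W]) / sqrt(Var[W]) = (5 - 14) / 5.7987 = -1.5521.
        Two-sided p = 2*Phi(z) = 0.120645.
Step 6: alpha = 0.05. fail to reject H0.

W+ = 23, W- = 5, W = min = 5, p = 0.120645, fail to reject H0.


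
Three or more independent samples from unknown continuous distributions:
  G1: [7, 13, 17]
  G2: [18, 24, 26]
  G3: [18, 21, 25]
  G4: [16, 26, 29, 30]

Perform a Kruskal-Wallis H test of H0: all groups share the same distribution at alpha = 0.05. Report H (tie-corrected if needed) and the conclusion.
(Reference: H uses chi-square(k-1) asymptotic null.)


Step 1: Combine all N = 13 observations and assign midranks.
sorted (value, group, rank): (7,G1,1), (13,G1,2), (16,G4,3), (17,G1,4), (18,G2,5.5), (18,G3,5.5), (21,G3,7), (24,G2,8), (25,G3,9), (26,G2,10.5), (26,G4,10.5), (29,G4,12), (30,G4,13)
Step 2: Sum ranks within each group.
R_1 = 7 (n_1 = 3)
R_2 = 24 (n_2 = 3)
R_3 = 21.5 (n_3 = 3)
R_4 = 38.5 (n_4 = 4)
Step 3: H = 12/(N(N+1)) * sum(R_i^2/n_i) - 3(N+1)
     = 12/(13*14) * (7^2/3 + 24^2/3 + 21.5^2/3 + 38.5^2/4) - 3*14
     = 0.065934 * 732.979 - 42
     = 6.328297.
Step 4: Ties present; correction factor C = 1 - 12/(13^3 - 13) = 0.994505. Corrected H = 6.328297 / 0.994505 = 6.363260.
Step 5: Under H0, H ~ chi^2(3); p-value = 0.095214.
Step 6: alpha = 0.05. fail to reject H0.

H = 6.3633, df = 3, p = 0.095214, fail to reject H0.


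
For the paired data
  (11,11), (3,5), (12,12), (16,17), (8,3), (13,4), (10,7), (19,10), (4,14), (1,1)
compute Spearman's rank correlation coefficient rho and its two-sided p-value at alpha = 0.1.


Step 1: Rank x and y separately (midranks; no ties here).
rank(x): 11->6, 3->2, 12->7, 16->9, 8->4, 13->8, 10->5, 19->10, 4->3, 1->1
rank(y): 11->7, 5->4, 12->8, 17->10, 3->2, 4->3, 7->5, 10->6, 14->9, 1->1
Step 2: d_i = R_x(i) - R_y(i); compute d_i^2.
  (6-7)^2=1, (2-4)^2=4, (7-8)^2=1, (9-10)^2=1, (4-2)^2=4, (8-3)^2=25, (5-5)^2=0, (10-6)^2=16, (3-9)^2=36, (1-1)^2=0
sum(d^2) = 88.
Step 3: rho = 1 - 6*88 / (10*(10^2 - 1)) = 1 - 528/990 = 0.466667.
Step 4: Under H0, t = rho * sqrt((n-2)/(1-rho^2)) = 1.4924 ~ t(8).
Step 5: Two-sided p-value from the t-distribution with 8 df = 0.173939.
Step 6: alpha = 0.1. fail to reject H0.

rho = 0.4667, p = 0.173939, fail to reject H0 at alpha = 0.1.


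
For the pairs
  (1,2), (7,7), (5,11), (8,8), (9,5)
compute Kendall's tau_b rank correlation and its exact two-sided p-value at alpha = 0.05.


Step 1: Enumerate the 10 unordered pairs (i,j) with i<j and classify each by sign(x_j-x_i) * sign(y_j-y_i).
  (1,2):dx=+6,dy=+5->C; (1,3):dx=+4,dy=+9->C; (1,4):dx=+7,dy=+6->C; (1,5):dx=+8,dy=+3->C
  (2,3):dx=-2,dy=+4->D; (2,4):dx=+1,dy=+1->C; (2,5):dx=+2,dy=-2->D; (3,4):dx=+3,dy=-3->D
  (3,5):dx=+4,dy=-6->D; (4,5):dx=+1,dy=-3->D
Step 2: C = 5, D = 5, total pairs = 10.
Step 3: tau = (C - D)/(n(n-1)/2) = (5 - 5)/10 = 0.000000.
Step 4: Exact two-sided p-value (enumerate n! = 120 permutations of y under H0): p = 1.000000.
Step 5: alpha = 0.05. fail to reject H0.

tau_b = 0.0000 (C=5, D=5), p = 1.000000, fail to reject H0.


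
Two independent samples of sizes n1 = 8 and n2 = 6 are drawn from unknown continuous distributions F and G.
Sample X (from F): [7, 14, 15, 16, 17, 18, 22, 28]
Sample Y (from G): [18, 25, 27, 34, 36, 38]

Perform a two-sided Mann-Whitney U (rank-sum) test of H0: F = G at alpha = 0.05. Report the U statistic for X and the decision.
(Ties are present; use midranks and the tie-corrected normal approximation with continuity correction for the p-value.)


Step 1: Combine and sort all 14 observations; assign midranks.
sorted (value, group): (7,X), (14,X), (15,X), (16,X), (17,X), (18,X), (18,Y), (22,X), (25,Y), (27,Y), (28,X), (34,Y), (36,Y), (38,Y)
ranks: 7->1, 14->2, 15->3, 16->4, 17->5, 18->6.5, 18->6.5, 22->8, 25->9, 27->10, 28->11, 34->12, 36->13, 38->14
Step 2: Rank sum for X: R1 = 1 + 2 + 3 + 4 + 5 + 6.5 + 8 + 11 = 40.5.
Step 3: U_X = R1 - n1(n1+1)/2 = 40.5 - 8*9/2 = 40.5 - 36 = 4.5.
       U_Y = n1*n2 - U_X = 48 - 4.5 = 43.5.
Step 4: Ties are present, so use the tie-corrected normal approximation (with continuity correction) for the p-value.
Step 5: p-value = 0.014065; compare to alpha = 0.05. reject H0.

U_X = 4.5, p = 0.014065, reject H0 at alpha = 0.05.


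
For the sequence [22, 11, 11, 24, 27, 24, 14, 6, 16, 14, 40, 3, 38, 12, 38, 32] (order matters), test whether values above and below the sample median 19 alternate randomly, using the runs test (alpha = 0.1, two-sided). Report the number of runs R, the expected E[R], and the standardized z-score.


Step 1: Compute median = 19; label A = above, B = below.
Labels in order: ABBAAABBBBABABAA  (n_A = 8, n_B = 8)
Step 2: Count runs R = 9.
Step 3: Under H0 (random ordering), E[R] = 2*n_A*n_B/(n_A+n_B) + 1 = 2*8*8/16 + 1 = 9.0000.
        Var[R] = 2*n_A*n_B*(2*n_A*n_B - n_A - n_B) / ((n_A+n_B)^2 * (n_A+n_B-1)) = 14336/3840 = 3.7333.
        SD[R] = 1.9322.
Step 4: R = E[R], so z = 0 with no continuity correction.
Step 5: Two-sided p-value via normal approximation = 2*(1 - Phi(|z|)) = 1.000000.
Step 6: alpha = 0.1. fail to reject H0.

R = 9, z = 0.0000, p = 1.000000, fail to reject H0.


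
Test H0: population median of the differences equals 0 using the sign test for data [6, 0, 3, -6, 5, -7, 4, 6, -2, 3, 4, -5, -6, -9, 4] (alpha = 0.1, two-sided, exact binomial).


Step 1: Discard zero differences. Original n = 15; n_eff = number of nonzero differences = 14.
Nonzero differences (with sign): +6, +3, -6, +5, -7, +4, +6, -2, +3, +4, -5, -6, -9, +4
Step 2: Count signs: positive = 8, negative = 6.
Step 3: Under H0: P(positive) = 0.5, so the number of positives S ~ Bin(14, 0.5).
Step 4: Two-sided exact p-value = sum of Bin(14,0.5) probabilities at or below the observed probability = 0.790527.
Step 5: alpha = 0.1. fail to reject H0.

n_eff = 14, pos = 8, neg = 6, p = 0.790527, fail to reject H0.


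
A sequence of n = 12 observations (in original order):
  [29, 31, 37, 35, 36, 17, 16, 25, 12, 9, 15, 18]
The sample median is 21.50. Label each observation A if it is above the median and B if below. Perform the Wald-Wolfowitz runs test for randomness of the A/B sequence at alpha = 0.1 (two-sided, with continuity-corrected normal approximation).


Step 1: Compute median = 21.50; label A = above, B = below.
Labels in order: AAAAABBABBBB  (n_A = 6, n_B = 6)
Step 2: Count runs R = 4.
Step 3: Under H0 (random ordering), E[R] = 2*n_A*n_B/(n_A+n_B) + 1 = 2*6*6/12 + 1 = 7.0000.
        Var[R] = 2*n_A*n_B*(2*n_A*n_B - n_A - n_B) / ((n_A+n_B)^2 * (n_A+n_B-1)) = 4320/1584 = 2.7273.
        SD[R] = 1.6514.
Step 4: Continuity-corrected z = (R + 0.5 - E[R]) / SD[R] = (4 + 0.5 - 7.0000) / 1.6514 = -1.5138.
Step 5: Two-sided p-value via normal approximation = 2*(1 - Phi(|z|)) = 0.130070.
Step 6: alpha = 0.1. fail to reject H0.

R = 4, z = -1.5138, p = 0.130070, fail to reject H0.


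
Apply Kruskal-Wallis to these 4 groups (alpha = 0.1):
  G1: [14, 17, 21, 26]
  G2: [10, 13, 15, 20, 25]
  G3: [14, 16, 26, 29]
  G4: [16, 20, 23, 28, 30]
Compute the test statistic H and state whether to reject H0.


Step 1: Combine all N = 18 observations and assign midranks.
sorted (value, group, rank): (10,G2,1), (13,G2,2), (14,G1,3.5), (14,G3,3.5), (15,G2,5), (16,G3,6.5), (16,G4,6.5), (17,G1,8), (20,G2,9.5), (20,G4,9.5), (21,G1,11), (23,G4,12), (25,G2,13), (26,G1,14.5), (26,G3,14.5), (28,G4,16), (29,G3,17), (30,G4,18)
Step 2: Sum ranks within each group.
R_1 = 37 (n_1 = 4)
R_2 = 30.5 (n_2 = 5)
R_3 = 41.5 (n_3 = 4)
R_4 = 62 (n_4 = 5)
Step 3: H = 12/(N(N+1)) * sum(R_i^2/n_i) - 3(N+1)
     = 12/(18*19) * (37^2/4 + 30.5^2/5 + 41.5^2/4 + 62^2/5) - 3*19
     = 0.035088 * 1727.66 - 57
     = 3.619737.
Step 4: Ties present; correction factor C = 1 - 24/(18^3 - 18) = 0.995872. Corrected H = 3.619737 / 0.995872 = 3.634741.
Step 5: Under H0, H ~ chi^2(3); p-value = 0.303703.
Step 6: alpha = 0.1. fail to reject H0.

H = 3.6347, df = 3, p = 0.303703, fail to reject H0.


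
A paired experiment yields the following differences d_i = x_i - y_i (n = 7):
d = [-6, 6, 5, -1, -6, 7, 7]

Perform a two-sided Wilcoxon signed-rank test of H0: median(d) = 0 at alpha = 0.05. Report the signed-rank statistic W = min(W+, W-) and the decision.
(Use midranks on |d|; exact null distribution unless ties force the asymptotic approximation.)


Step 1: Drop any zero differences (none here) and take |d_i|.
|d| = [6, 6, 5, 1, 6, 7, 7]
Step 2: Midrank |d_i| (ties get averaged ranks).
ranks: |6|->4, |6|->4, |5|->2, |1|->1, |6|->4, |7|->6.5, |7|->6.5
Step 3: Attach original signs; sum ranks with positive sign and with negative sign.
W+ = 4 + 2 + 6.5 + 6.5 = 19
W- = 4 + 1 + 4 = 9
(Check: W+ + W- = 28 should equal n(n+1)/2 = 28.)
Step 4: Test statistic W = min(W+, W-) = 9.
Step 5: Ties in |d|, so use the tie-corrected normal approximation.
        E[W] = n(n+1)/4 = 7*8/4 = 14.
        Tie groups: |d|=6 (t=3), |d|=7 (t=2); sum(t^3 - t) = 30.
        Var[W] = n(n+1)(2n+1)/24 - sum(t^3-t)/48 = 840/24 - 30/48 = 34.375.
        z = (W - E[W]) / sqrt(Var[W]) = (9 - 14) / 5.8630 = -0.8528.
        Two-sided p = 2*Phi(z) = 0.393769.
Step 6: alpha = 0.05. fail to reject H0.

W+ = 19, W- = 9, W = min = 9, p = 0.393769, fail to reject H0.


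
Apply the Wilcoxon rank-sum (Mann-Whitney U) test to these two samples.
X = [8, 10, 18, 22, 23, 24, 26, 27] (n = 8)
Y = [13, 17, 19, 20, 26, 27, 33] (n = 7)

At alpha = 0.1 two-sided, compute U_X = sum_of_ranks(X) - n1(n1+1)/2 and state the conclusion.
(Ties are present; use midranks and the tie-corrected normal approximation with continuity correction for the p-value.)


Step 1: Combine and sort all 15 observations; assign midranks.
sorted (value, group): (8,X), (10,X), (13,Y), (17,Y), (18,X), (19,Y), (20,Y), (22,X), (23,X), (24,X), (26,X), (26,Y), (27,X), (27,Y), (33,Y)
ranks: 8->1, 10->2, 13->3, 17->4, 18->5, 19->6, 20->7, 22->8, 23->9, 24->10, 26->11.5, 26->11.5, 27->13.5, 27->13.5, 33->15
Step 2: Rank sum for X: R1 = 1 + 2 + 5 + 8 + 9 + 10 + 11.5 + 13.5 = 60.
Step 3: U_X = R1 - n1(n1+1)/2 = 60 - 8*9/2 = 60 - 36 = 24.
       U_Y = n1*n2 - U_X = 56 - 24 = 32.
Step 4: Ties are present, so use the tie-corrected normal approximation (with continuity correction) for the p-value.
Step 5: p-value = 0.684910; compare to alpha = 0.1. fail to reject H0.

U_X = 24, p = 0.684910, fail to reject H0 at alpha = 0.1.


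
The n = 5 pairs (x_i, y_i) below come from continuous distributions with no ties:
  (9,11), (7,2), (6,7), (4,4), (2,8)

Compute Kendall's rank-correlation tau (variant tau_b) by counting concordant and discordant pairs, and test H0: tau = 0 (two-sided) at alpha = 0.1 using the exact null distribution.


Step 1: Enumerate the 10 unordered pairs (i,j) with i<j and classify each by sign(x_j-x_i) * sign(y_j-y_i).
  (1,2):dx=-2,dy=-9->C; (1,3):dx=-3,dy=-4->C; (1,4):dx=-5,dy=-7->C; (1,5):dx=-7,dy=-3->C
  (2,3):dx=-1,dy=+5->D; (2,4):dx=-3,dy=+2->D; (2,5):dx=-5,dy=+6->D; (3,4):dx=-2,dy=-3->C
  (3,5):dx=-4,dy=+1->D; (4,5):dx=-2,dy=+4->D
Step 2: C = 5, D = 5, total pairs = 10.
Step 3: tau = (C - D)/(n(n-1)/2) = (5 - 5)/10 = 0.000000.
Step 4: Exact two-sided p-value (enumerate n! = 120 permutations of y under H0): p = 1.000000.
Step 5: alpha = 0.1. fail to reject H0.

tau_b = 0.0000 (C=5, D=5), p = 1.000000, fail to reject H0.


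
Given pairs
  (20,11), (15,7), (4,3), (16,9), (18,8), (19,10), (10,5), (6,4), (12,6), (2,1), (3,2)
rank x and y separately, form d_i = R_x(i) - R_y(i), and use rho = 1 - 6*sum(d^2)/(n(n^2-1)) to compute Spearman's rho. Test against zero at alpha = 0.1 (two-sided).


Step 1: Rank x and y separately (midranks; no ties here).
rank(x): 20->11, 15->7, 4->3, 16->8, 18->9, 19->10, 10->5, 6->4, 12->6, 2->1, 3->2
rank(y): 11->11, 7->7, 3->3, 9->9, 8->8, 10->10, 5->5, 4->4, 6->6, 1->1, 2->2
Step 2: d_i = R_x(i) - R_y(i); compute d_i^2.
  (11-11)^2=0, (7-7)^2=0, (3-3)^2=0, (8-9)^2=1, (9-8)^2=1, (10-10)^2=0, (5-5)^2=0, (4-4)^2=0, (6-6)^2=0, (1-1)^2=0, (2-2)^2=0
sum(d^2) = 2.
Step 3: rho = 1 - 6*2 / (11*(11^2 - 1)) = 1 - 12/1320 = 0.990909.
Step 4: Under H0, t = rho * sqrt((n-2)/(1-rho^2)) = 22.0966 ~ t(9).
Step 5: Two-sided p-value from the t-distribution with 9 df = 0.000000.
Step 6: alpha = 0.1. reject H0.

rho = 0.9909, p = 0.000000, reject H0 at alpha = 0.1.


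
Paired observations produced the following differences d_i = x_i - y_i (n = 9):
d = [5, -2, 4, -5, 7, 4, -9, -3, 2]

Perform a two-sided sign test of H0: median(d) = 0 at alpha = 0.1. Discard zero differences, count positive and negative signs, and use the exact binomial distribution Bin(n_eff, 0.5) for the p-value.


Step 1: Discard zero differences. Original n = 9; n_eff = number of nonzero differences = 9.
Nonzero differences (with sign): +5, -2, +4, -5, +7, +4, -9, -3, +2
Step 2: Count signs: positive = 5, negative = 4.
Step 3: Under H0: P(positive) = 0.5, so the number of positives S ~ Bin(9, 0.5).
Step 4: Two-sided exact p-value = sum of Bin(9,0.5) probabilities at or below the observed probability = 1.000000.
Step 5: alpha = 0.1. fail to reject H0.

n_eff = 9, pos = 5, neg = 4, p = 1.000000, fail to reject H0.


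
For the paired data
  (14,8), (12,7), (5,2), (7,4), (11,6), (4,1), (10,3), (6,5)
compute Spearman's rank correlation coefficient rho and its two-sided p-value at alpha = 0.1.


Step 1: Rank x and y separately (midranks; no ties here).
rank(x): 14->8, 12->7, 5->2, 7->4, 11->6, 4->1, 10->5, 6->3
rank(y): 8->8, 7->7, 2->2, 4->4, 6->6, 1->1, 3->3, 5->5
Step 2: d_i = R_x(i) - R_y(i); compute d_i^2.
  (8-8)^2=0, (7-7)^2=0, (2-2)^2=0, (4-4)^2=0, (6-6)^2=0, (1-1)^2=0, (5-3)^2=4, (3-5)^2=4
sum(d^2) = 8.
Step 3: rho = 1 - 6*8 / (8*(8^2 - 1)) = 1 - 48/504 = 0.904762.
Step 4: Under H0, t = rho * sqrt((n-2)/(1-rho^2)) = 5.2034 ~ t(6).
Step 5: Two-sided p-value from the t-distribution with 6 df = 0.002008.
Step 6: alpha = 0.1. reject H0.

rho = 0.9048, p = 0.002008, reject H0 at alpha = 0.1.


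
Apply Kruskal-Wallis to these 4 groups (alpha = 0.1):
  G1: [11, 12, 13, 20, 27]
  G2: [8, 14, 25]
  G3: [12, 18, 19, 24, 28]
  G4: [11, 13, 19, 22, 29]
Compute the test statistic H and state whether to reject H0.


Step 1: Combine all N = 18 observations and assign midranks.
sorted (value, group, rank): (8,G2,1), (11,G1,2.5), (11,G4,2.5), (12,G1,4.5), (12,G3,4.5), (13,G1,6.5), (13,G4,6.5), (14,G2,8), (18,G3,9), (19,G3,10.5), (19,G4,10.5), (20,G1,12), (22,G4,13), (24,G3,14), (25,G2,15), (27,G1,16), (28,G3,17), (29,G4,18)
Step 2: Sum ranks within each group.
R_1 = 41.5 (n_1 = 5)
R_2 = 24 (n_2 = 3)
R_3 = 55 (n_3 = 5)
R_4 = 50.5 (n_4 = 5)
Step 3: H = 12/(N(N+1)) * sum(R_i^2/n_i) - 3(N+1)
     = 12/(18*19) * (41.5^2/5 + 24^2/3 + 55^2/5 + 50.5^2/5) - 3*19
     = 0.035088 * 1651.5 - 57
     = 0.947368.
Step 4: Ties present; correction factor C = 1 - 24/(18^3 - 18) = 0.995872. Corrected H = 0.947368 / 0.995872 = 0.951295.
Step 5: Under H0, H ~ chi^2(3); p-value = 0.813035.
Step 6: alpha = 0.1. fail to reject H0.

H = 0.9513, df = 3, p = 0.813035, fail to reject H0.


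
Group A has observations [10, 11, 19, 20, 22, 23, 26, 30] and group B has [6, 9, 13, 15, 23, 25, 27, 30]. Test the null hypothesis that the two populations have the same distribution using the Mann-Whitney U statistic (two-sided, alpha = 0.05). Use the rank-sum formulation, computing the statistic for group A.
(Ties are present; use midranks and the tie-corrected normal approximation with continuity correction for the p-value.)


Step 1: Combine and sort all 16 observations; assign midranks.
sorted (value, group): (6,Y), (9,Y), (10,X), (11,X), (13,Y), (15,Y), (19,X), (20,X), (22,X), (23,X), (23,Y), (25,Y), (26,X), (27,Y), (30,X), (30,Y)
ranks: 6->1, 9->2, 10->3, 11->4, 13->5, 15->6, 19->7, 20->8, 22->9, 23->10.5, 23->10.5, 25->12, 26->13, 27->14, 30->15.5, 30->15.5
Step 2: Rank sum for X: R1 = 3 + 4 + 7 + 8 + 9 + 10.5 + 13 + 15.5 = 70.
Step 3: U_X = R1 - n1(n1+1)/2 = 70 - 8*9/2 = 70 - 36 = 34.
       U_Y = n1*n2 - U_X = 64 - 34 = 30.
Step 4: Ties are present, so use the tie-corrected normal approximation (with continuity correction) for the p-value.
Step 5: p-value = 0.874643; compare to alpha = 0.05. fail to reject H0.

U_X = 34, p = 0.874643, fail to reject H0 at alpha = 0.05.


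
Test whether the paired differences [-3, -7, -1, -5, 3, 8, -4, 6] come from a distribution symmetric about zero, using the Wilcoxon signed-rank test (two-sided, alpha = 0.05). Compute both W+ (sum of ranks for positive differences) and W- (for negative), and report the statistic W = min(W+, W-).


Step 1: Drop any zero differences (none here) and take |d_i|.
|d| = [3, 7, 1, 5, 3, 8, 4, 6]
Step 2: Midrank |d_i| (ties get averaged ranks).
ranks: |3|->2.5, |7|->7, |1|->1, |5|->5, |3|->2.5, |8|->8, |4|->4, |6|->6
Step 3: Attach original signs; sum ranks with positive sign and with negative sign.
W+ = 2.5 + 8 + 6 = 16.5
W- = 2.5 + 7 + 1 + 5 + 4 = 19.5
(Check: W+ + W- = 36 should equal n(n+1)/2 = 36.)
Step 4: Test statistic W = min(W+, W-) = 16.5.
Step 5: Ties in |d|, so use the tie-corrected normal approximation.
        E[W] = n(n+1)/4 = 8*9/4 = 18.
        Tie groups: |d|=3 (t=2); sum(t^3 - t) = 6.
        Var[W] = n(n+1)(2n+1)/24 - sum(t^3-t)/48 = 1224/24 - 6/48 = 50.875.
        z = (W - E[W]) / sqrt(Var[W]) = (16.5 - 18) / 7.1327 = -0.2103.
        Two-sided p = 2*Phi(z) = 0.833434.
Step 6: alpha = 0.05. fail to reject H0.

W+ = 16.5, W- = 19.5, W = min = 16.5, p = 0.833434, fail to reject H0.


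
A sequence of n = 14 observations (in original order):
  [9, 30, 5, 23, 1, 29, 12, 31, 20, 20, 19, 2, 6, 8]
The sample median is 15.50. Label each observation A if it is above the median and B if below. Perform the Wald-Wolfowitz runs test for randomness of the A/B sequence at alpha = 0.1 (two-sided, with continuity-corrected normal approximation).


Step 1: Compute median = 15.50; label A = above, B = below.
Labels in order: BABABABAAAABBB  (n_A = 7, n_B = 7)
Step 2: Count runs R = 9.
Step 3: Under H0 (random ordering), E[R] = 2*n_A*n_B/(n_A+n_B) + 1 = 2*7*7/14 + 1 = 8.0000.
        Var[R] = 2*n_A*n_B*(2*n_A*n_B - n_A - n_B) / ((n_A+n_B)^2 * (n_A+n_B-1)) = 8232/2548 = 3.2308.
        SD[R] = 1.7974.
Step 4: Continuity-corrected z = (R - 0.5 - E[R]) / SD[R] = (9 - 0.5 - 8.0000) / 1.7974 = 0.2782.
Step 5: Two-sided p-value via normal approximation = 2*(1 - Phi(|z|)) = 0.780879.
Step 6: alpha = 0.1. fail to reject H0.

R = 9, z = 0.2782, p = 0.780879, fail to reject H0.


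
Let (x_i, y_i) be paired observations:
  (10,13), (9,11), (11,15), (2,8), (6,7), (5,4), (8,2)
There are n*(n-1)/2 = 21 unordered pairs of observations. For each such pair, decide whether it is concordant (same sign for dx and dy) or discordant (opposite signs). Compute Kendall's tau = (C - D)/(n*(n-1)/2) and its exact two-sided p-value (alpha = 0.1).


Step 1: Enumerate the 21 unordered pairs (i,j) with i<j and classify each by sign(x_j-x_i) * sign(y_j-y_i).
  (1,2):dx=-1,dy=-2->C; (1,3):dx=+1,dy=+2->C; (1,4):dx=-8,dy=-5->C; (1,5):dx=-4,dy=-6->C
  (1,6):dx=-5,dy=-9->C; (1,7):dx=-2,dy=-11->C; (2,3):dx=+2,dy=+4->C; (2,4):dx=-7,dy=-3->C
  (2,5):dx=-3,dy=-4->C; (2,6):dx=-4,dy=-7->C; (2,7):dx=-1,dy=-9->C; (3,4):dx=-9,dy=-7->C
  (3,5):dx=-5,dy=-8->C; (3,6):dx=-6,dy=-11->C; (3,7):dx=-3,dy=-13->C; (4,5):dx=+4,dy=-1->D
  (4,6):dx=+3,dy=-4->D; (4,7):dx=+6,dy=-6->D; (5,6):dx=-1,dy=-3->C; (5,7):dx=+2,dy=-5->D
  (6,7):dx=+3,dy=-2->D
Step 2: C = 16, D = 5, total pairs = 21.
Step 3: tau = (C - D)/(n(n-1)/2) = (16 - 5)/21 = 0.523810.
Step 4: Exact two-sided p-value (enumerate n! = 5040 permutations of y under H0): p = 0.136111.
Step 5: alpha = 0.1. fail to reject H0.

tau_b = 0.5238 (C=16, D=5), p = 0.136111, fail to reject H0.


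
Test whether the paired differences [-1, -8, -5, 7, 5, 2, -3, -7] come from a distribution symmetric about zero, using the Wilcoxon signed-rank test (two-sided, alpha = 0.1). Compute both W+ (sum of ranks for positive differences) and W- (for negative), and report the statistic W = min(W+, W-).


Step 1: Drop any zero differences (none here) and take |d_i|.
|d| = [1, 8, 5, 7, 5, 2, 3, 7]
Step 2: Midrank |d_i| (ties get averaged ranks).
ranks: |1|->1, |8|->8, |5|->4.5, |7|->6.5, |5|->4.5, |2|->2, |3|->3, |7|->6.5
Step 3: Attach original signs; sum ranks with positive sign and with negative sign.
W+ = 6.5 + 4.5 + 2 = 13
W- = 1 + 8 + 4.5 + 3 + 6.5 = 23
(Check: W+ + W- = 36 should equal n(n+1)/2 = 36.)
Step 4: Test statistic W = min(W+, W-) = 13.
Step 5: Ties in |d|, so use the tie-corrected normal approximation.
        E[W] = n(n+1)/4 = 8*9/4 = 18.
        Tie groups: |d|=5 (t=2), |d|=7 (t=2); sum(t^3 - t) = 12.
        Var[W] = n(n+1)(2n+1)/24 - sum(t^3-t)/48 = 1224/24 - 12/48 = 50.75.
        z = (W - E[W]) / sqrt(Var[W]) = (13 - 18) / 7.1239 = -0.7019.
        Two-sided p = 2*Phi(z) = 0.482765.
Step 6: alpha = 0.1. fail to reject H0.

W+ = 13, W- = 23, W = min = 13, p = 0.482765, fail to reject H0.


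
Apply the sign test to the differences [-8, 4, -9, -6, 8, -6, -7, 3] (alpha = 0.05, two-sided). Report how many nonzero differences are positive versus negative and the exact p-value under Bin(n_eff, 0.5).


Step 1: Discard zero differences. Original n = 8; n_eff = number of nonzero differences = 8.
Nonzero differences (with sign): -8, +4, -9, -6, +8, -6, -7, +3
Step 2: Count signs: positive = 3, negative = 5.
Step 3: Under H0: P(positive) = 0.5, so the number of positives S ~ Bin(8, 0.5).
Step 4: Two-sided exact p-value = sum of Bin(8,0.5) probabilities at or below the observed probability = 0.726562.
Step 5: alpha = 0.05. fail to reject H0.

n_eff = 8, pos = 3, neg = 5, p = 0.726562, fail to reject H0.


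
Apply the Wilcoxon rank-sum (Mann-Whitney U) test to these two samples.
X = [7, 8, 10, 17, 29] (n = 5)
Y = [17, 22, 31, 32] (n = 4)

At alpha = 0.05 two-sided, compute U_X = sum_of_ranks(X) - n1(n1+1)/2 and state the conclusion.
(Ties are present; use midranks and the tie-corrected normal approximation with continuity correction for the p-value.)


Step 1: Combine and sort all 9 observations; assign midranks.
sorted (value, group): (7,X), (8,X), (10,X), (17,X), (17,Y), (22,Y), (29,X), (31,Y), (32,Y)
ranks: 7->1, 8->2, 10->3, 17->4.5, 17->4.5, 22->6, 29->7, 31->8, 32->9
Step 2: Rank sum for X: R1 = 1 + 2 + 3 + 4.5 + 7 = 17.5.
Step 3: U_X = R1 - n1(n1+1)/2 = 17.5 - 5*6/2 = 17.5 - 15 = 2.5.
       U_Y = n1*n2 - U_X = 20 - 2.5 = 17.5.
Step 4: Ties are present, so use the tie-corrected normal approximation (with continuity correction) for the p-value.
Step 5: p-value = 0.085100; compare to alpha = 0.05. fail to reject H0.

U_X = 2.5, p = 0.085100, fail to reject H0 at alpha = 0.05.


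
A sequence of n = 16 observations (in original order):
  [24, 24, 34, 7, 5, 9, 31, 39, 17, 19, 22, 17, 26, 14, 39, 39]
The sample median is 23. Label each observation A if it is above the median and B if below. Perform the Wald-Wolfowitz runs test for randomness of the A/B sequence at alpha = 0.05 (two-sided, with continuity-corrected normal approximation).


Step 1: Compute median = 23; label A = above, B = below.
Labels in order: AAABBBAABBBBABAA  (n_A = 8, n_B = 8)
Step 2: Count runs R = 7.
Step 3: Under H0 (random ordering), E[R] = 2*n_A*n_B/(n_A+n_B) + 1 = 2*8*8/16 + 1 = 9.0000.
        Var[R] = 2*n_A*n_B*(2*n_A*n_B - n_A - n_B) / ((n_A+n_B)^2 * (n_A+n_B-1)) = 14336/3840 = 3.7333.
        SD[R] = 1.9322.
Step 4: Continuity-corrected z = (R + 0.5 - E[R]) / SD[R] = (7 + 0.5 - 9.0000) / 1.9322 = -0.7763.
Step 5: Two-sided p-value via normal approximation = 2*(1 - Phi(|z|)) = 0.437558.
Step 6: alpha = 0.05. fail to reject H0.

R = 7, z = -0.7763, p = 0.437558, fail to reject H0.


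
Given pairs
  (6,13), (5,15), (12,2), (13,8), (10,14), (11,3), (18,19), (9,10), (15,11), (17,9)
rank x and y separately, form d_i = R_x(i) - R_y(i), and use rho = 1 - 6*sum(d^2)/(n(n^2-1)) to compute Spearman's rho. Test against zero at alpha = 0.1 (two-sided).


Step 1: Rank x and y separately (midranks; no ties here).
rank(x): 6->2, 5->1, 12->6, 13->7, 10->4, 11->5, 18->10, 9->3, 15->8, 17->9
rank(y): 13->7, 15->9, 2->1, 8->3, 14->8, 3->2, 19->10, 10->5, 11->6, 9->4
Step 2: d_i = R_x(i) - R_y(i); compute d_i^2.
  (2-7)^2=25, (1-9)^2=64, (6-1)^2=25, (7-3)^2=16, (4-8)^2=16, (5-2)^2=9, (10-10)^2=0, (3-5)^2=4, (8-6)^2=4, (9-4)^2=25
sum(d^2) = 188.
Step 3: rho = 1 - 6*188 / (10*(10^2 - 1)) = 1 - 1128/990 = -0.139394.
Step 4: Under H0, t = rho * sqrt((n-2)/(1-rho^2)) = -0.3982 ~ t(8).
Step 5: Two-sided p-value from the t-distribution with 8 df = 0.700932.
Step 6: alpha = 0.1. fail to reject H0.

rho = -0.1394, p = 0.700932, fail to reject H0 at alpha = 0.1.


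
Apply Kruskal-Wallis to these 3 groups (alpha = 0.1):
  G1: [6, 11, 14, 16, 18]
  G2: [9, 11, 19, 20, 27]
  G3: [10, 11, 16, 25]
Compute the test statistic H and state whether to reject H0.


Step 1: Combine all N = 14 observations and assign midranks.
sorted (value, group, rank): (6,G1,1), (9,G2,2), (10,G3,3), (11,G1,5), (11,G2,5), (11,G3,5), (14,G1,7), (16,G1,8.5), (16,G3,8.5), (18,G1,10), (19,G2,11), (20,G2,12), (25,G3,13), (27,G2,14)
Step 2: Sum ranks within each group.
R_1 = 31.5 (n_1 = 5)
R_2 = 44 (n_2 = 5)
R_3 = 29.5 (n_3 = 4)
Step 3: H = 12/(N(N+1)) * sum(R_i^2/n_i) - 3(N+1)
     = 12/(14*15) * (31.5^2/5 + 44^2/5 + 29.5^2/4) - 3*15
     = 0.057143 * 803.212 - 45
     = 0.897857.
Step 4: Ties present; correction factor C = 1 - 30/(14^3 - 14) = 0.989011. Corrected H = 0.897857 / 0.989011 = 0.907833.
Step 5: Under H0, H ~ chi^2(2); p-value = 0.635136.
Step 6: alpha = 0.1. fail to reject H0.

H = 0.9078, df = 2, p = 0.635136, fail to reject H0.


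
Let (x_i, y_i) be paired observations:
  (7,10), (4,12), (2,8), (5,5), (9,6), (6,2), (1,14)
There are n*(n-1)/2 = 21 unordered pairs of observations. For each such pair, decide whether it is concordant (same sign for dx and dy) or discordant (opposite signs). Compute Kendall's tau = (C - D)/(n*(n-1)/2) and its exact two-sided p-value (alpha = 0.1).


Step 1: Enumerate the 21 unordered pairs (i,j) with i<j and classify each by sign(x_j-x_i) * sign(y_j-y_i).
  (1,2):dx=-3,dy=+2->D; (1,3):dx=-5,dy=-2->C; (1,4):dx=-2,dy=-5->C; (1,5):dx=+2,dy=-4->D
  (1,6):dx=-1,dy=-8->C; (1,7):dx=-6,dy=+4->D; (2,3):dx=-2,dy=-4->C; (2,4):dx=+1,dy=-7->D
  (2,5):dx=+5,dy=-6->D; (2,6):dx=+2,dy=-10->D; (2,7):dx=-3,dy=+2->D; (3,4):dx=+3,dy=-3->D
  (3,5):dx=+7,dy=-2->D; (3,6):dx=+4,dy=-6->D; (3,7):dx=-1,dy=+6->D; (4,5):dx=+4,dy=+1->C
  (4,6):dx=+1,dy=-3->D; (4,7):dx=-4,dy=+9->D; (5,6):dx=-3,dy=-4->C; (5,7):dx=-8,dy=+8->D
  (6,7):dx=-5,dy=+12->D
Step 2: C = 6, D = 15, total pairs = 21.
Step 3: tau = (C - D)/(n(n-1)/2) = (6 - 15)/21 = -0.428571.
Step 4: Exact two-sided p-value (enumerate n! = 5040 permutations of y under H0): p = 0.238889.
Step 5: alpha = 0.1. fail to reject H0.

tau_b = -0.4286 (C=6, D=15), p = 0.238889, fail to reject H0.


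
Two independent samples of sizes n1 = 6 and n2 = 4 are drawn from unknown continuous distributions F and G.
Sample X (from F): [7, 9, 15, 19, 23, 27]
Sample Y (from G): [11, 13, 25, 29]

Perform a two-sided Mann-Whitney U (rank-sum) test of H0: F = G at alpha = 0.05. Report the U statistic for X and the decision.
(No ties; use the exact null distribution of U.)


Step 1: Combine and sort all 10 observations; assign midranks.
sorted (value, group): (7,X), (9,X), (11,Y), (13,Y), (15,X), (19,X), (23,X), (25,Y), (27,X), (29,Y)
ranks: 7->1, 9->2, 11->3, 13->4, 15->5, 19->6, 23->7, 25->8, 27->9, 29->10
Step 2: Rank sum for X: R1 = 1 + 2 + 5 + 6 + 7 + 9 = 30.
Step 3: U_X = R1 - n1(n1+1)/2 = 30 - 6*7/2 = 30 - 21 = 9.
       U_Y = n1*n2 - U_X = 24 - 9 = 15.
Step 4: No ties, so the exact null distribution of U (based on enumerating the C(10,6) = 210 equally likely rank assignments) gives the two-sided p-value.
Step 5: p-value = 0.609524; compare to alpha = 0.05. fail to reject H0.

U_X = 9, p = 0.609524, fail to reject H0 at alpha = 0.05.


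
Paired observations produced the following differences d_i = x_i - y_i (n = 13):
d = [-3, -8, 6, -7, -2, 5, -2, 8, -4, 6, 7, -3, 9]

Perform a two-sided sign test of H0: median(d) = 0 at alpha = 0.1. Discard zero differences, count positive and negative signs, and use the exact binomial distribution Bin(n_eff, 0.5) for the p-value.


Step 1: Discard zero differences. Original n = 13; n_eff = number of nonzero differences = 13.
Nonzero differences (with sign): -3, -8, +6, -7, -2, +5, -2, +8, -4, +6, +7, -3, +9
Step 2: Count signs: positive = 6, negative = 7.
Step 3: Under H0: P(positive) = 0.5, so the number of positives S ~ Bin(13, 0.5).
Step 4: Two-sided exact p-value = sum of Bin(13,0.5) probabilities at or below the observed probability = 1.000000.
Step 5: alpha = 0.1. fail to reject H0.

n_eff = 13, pos = 6, neg = 7, p = 1.000000, fail to reject H0.


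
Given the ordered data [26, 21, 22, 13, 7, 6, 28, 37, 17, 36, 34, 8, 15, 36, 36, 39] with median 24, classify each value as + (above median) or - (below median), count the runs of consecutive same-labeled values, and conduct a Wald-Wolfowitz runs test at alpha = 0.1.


Step 1: Compute median = 24; label A = above, B = below.
Labels in order: ABBBBBAABAABBAAA  (n_A = 8, n_B = 8)
Step 2: Count runs R = 7.
Step 3: Under H0 (random ordering), E[R] = 2*n_A*n_B/(n_A+n_B) + 1 = 2*8*8/16 + 1 = 9.0000.
        Var[R] = 2*n_A*n_B*(2*n_A*n_B - n_A - n_B) / ((n_A+n_B)^2 * (n_A+n_B-1)) = 14336/3840 = 3.7333.
        SD[R] = 1.9322.
Step 4: Continuity-corrected z = (R + 0.5 - E[R]) / SD[R] = (7 + 0.5 - 9.0000) / 1.9322 = -0.7763.
Step 5: Two-sided p-value via normal approximation = 2*(1 - Phi(|z|)) = 0.437558.
Step 6: alpha = 0.1. fail to reject H0.

R = 7, z = -0.7763, p = 0.437558, fail to reject H0.


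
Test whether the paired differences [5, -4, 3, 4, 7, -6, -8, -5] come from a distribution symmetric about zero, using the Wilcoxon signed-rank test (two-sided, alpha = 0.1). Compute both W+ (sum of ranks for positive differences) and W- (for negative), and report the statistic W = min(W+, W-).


Step 1: Drop any zero differences (none here) and take |d_i|.
|d| = [5, 4, 3, 4, 7, 6, 8, 5]
Step 2: Midrank |d_i| (ties get averaged ranks).
ranks: |5|->4.5, |4|->2.5, |3|->1, |4|->2.5, |7|->7, |6|->6, |8|->8, |5|->4.5
Step 3: Attach original signs; sum ranks with positive sign and with negative sign.
W+ = 4.5 + 1 + 2.5 + 7 = 15
W- = 2.5 + 6 + 8 + 4.5 = 21
(Check: W+ + W- = 36 should equal n(n+1)/2 = 36.)
Step 4: Test statistic W = min(W+, W-) = 15.
Step 5: Ties in |d|, so use the tie-corrected normal approximation.
        E[W] = n(n+1)/4 = 8*9/4 = 18.
        Tie groups: |d|=4 (t=2), |d|=5 (t=2); sum(t^3 - t) = 12.
        Var[W] = n(n+1)(2n+1)/24 - sum(t^3-t)/48 = 1224/24 - 12/48 = 50.75.
        z = (W - E[W]) / sqrt(Var[W]) = (15 - 18) / 7.1239 = -0.4211.
        Two-sided p = 2*Phi(z) = 0.673669.
Step 6: alpha = 0.1. fail to reject H0.

W+ = 15, W- = 21, W = min = 15, p = 0.673669, fail to reject H0.


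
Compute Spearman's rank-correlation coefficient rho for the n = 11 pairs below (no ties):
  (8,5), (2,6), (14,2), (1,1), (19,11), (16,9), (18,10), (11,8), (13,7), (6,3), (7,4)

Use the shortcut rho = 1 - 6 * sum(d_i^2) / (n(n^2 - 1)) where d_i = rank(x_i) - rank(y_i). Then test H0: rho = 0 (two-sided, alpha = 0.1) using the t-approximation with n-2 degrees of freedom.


Step 1: Rank x and y separately (midranks; no ties here).
rank(x): 8->5, 2->2, 14->8, 1->1, 19->11, 16->9, 18->10, 11->6, 13->7, 6->3, 7->4
rank(y): 5->5, 6->6, 2->2, 1->1, 11->11, 9->9, 10->10, 8->8, 7->7, 3->3, 4->4
Step 2: d_i = R_x(i) - R_y(i); compute d_i^2.
  (5-5)^2=0, (2-6)^2=16, (8-2)^2=36, (1-1)^2=0, (11-11)^2=0, (9-9)^2=0, (10-10)^2=0, (6-8)^2=4, (7-7)^2=0, (3-3)^2=0, (4-4)^2=0
sum(d^2) = 56.
Step 3: rho = 1 - 6*56 / (11*(11^2 - 1)) = 1 - 336/1320 = 0.745455.
Step 4: Under H0, t = rho * sqrt((n-2)/(1-rho^2)) = 3.3551 ~ t(9).
Step 5: Two-sided p-value from the t-distribution with 9 df = 0.008455.
Step 6: alpha = 0.1. reject H0.

rho = 0.7455, p = 0.008455, reject H0 at alpha = 0.1.


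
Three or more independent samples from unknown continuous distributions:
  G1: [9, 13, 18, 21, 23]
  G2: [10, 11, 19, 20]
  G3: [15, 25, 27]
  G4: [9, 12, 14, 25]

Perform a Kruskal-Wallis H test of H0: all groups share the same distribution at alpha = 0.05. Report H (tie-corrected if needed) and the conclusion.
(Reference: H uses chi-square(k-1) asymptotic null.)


Step 1: Combine all N = 16 observations and assign midranks.
sorted (value, group, rank): (9,G1,1.5), (9,G4,1.5), (10,G2,3), (11,G2,4), (12,G4,5), (13,G1,6), (14,G4,7), (15,G3,8), (18,G1,9), (19,G2,10), (20,G2,11), (21,G1,12), (23,G1,13), (25,G3,14.5), (25,G4,14.5), (27,G3,16)
Step 2: Sum ranks within each group.
R_1 = 41.5 (n_1 = 5)
R_2 = 28 (n_2 = 4)
R_3 = 38.5 (n_3 = 3)
R_4 = 28 (n_4 = 4)
Step 3: H = 12/(N(N+1)) * sum(R_i^2/n_i) - 3(N+1)
     = 12/(16*17) * (41.5^2/5 + 28^2/4 + 38.5^2/3 + 28^2/4) - 3*17
     = 0.044118 * 1230.53 - 51
     = 3.288235.
Step 4: Ties present; correction factor C = 1 - 12/(16^3 - 16) = 0.997059. Corrected H = 3.288235 / 0.997059 = 3.297935.
Step 5: Under H0, H ~ chi^2(3); p-value = 0.347930.
Step 6: alpha = 0.05. fail to reject H0.

H = 3.2979, df = 3, p = 0.347930, fail to reject H0.


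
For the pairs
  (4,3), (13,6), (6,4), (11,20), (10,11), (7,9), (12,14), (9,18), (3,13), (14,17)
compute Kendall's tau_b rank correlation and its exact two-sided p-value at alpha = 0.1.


Step 1: Enumerate the 45 unordered pairs (i,j) with i<j and classify each by sign(x_j-x_i) * sign(y_j-y_i).
  (1,2):dx=+9,dy=+3->C; (1,3):dx=+2,dy=+1->C; (1,4):dx=+7,dy=+17->C; (1,5):dx=+6,dy=+8->C
  (1,6):dx=+3,dy=+6->C; (1,7):dx=+8,dy=+11->C; (1,8):dx=+5,dy=+15->C; (1,9):dx=-1,dy=+10->D
  (1,10):dx=+10,dy=+14->C; (2,3):dx=-7,dy=-2->C; (2,4):dx=-2,dy=+14->D; (2,5):dx=-3,dy=+5->D
  (2,6):dx=-6,dy=+3->D; (2,7):dx=-1,dy=+8->D; (2,8):dx=-4,dy=+12->D; (2,9):dx=-10,dy=+7->D
  (2,10):dx=+1,dy=+11->C; (3,4):dx=+5,dy=+16->C; (3,5):dx=+4,dy=+7->C; (3,6):dx=+1,dy=+5->C
  (3,7):dx=+6,dy=+10->C; (3,8):dx=+3,dy=+14->C; (3,9):dx=-3,dy=+9->D; (3,10):dx=+8,dy=+13->C
  (4,5):dx=-1,dy=-9->C; (4,6):dx=-4,dy=-11->C; (4,7):dx=+1,dy=-6->D; (4,8):dx=-2,dy=-2->C
  (4,9):dx=-8,dy=-7->C; (4,10):dx=+3,dy=-3->D; (5,6):dx=-3,dy=-2->C; (5,7):dx=+2,dy=+3->C
  (5,8):dx=-1,dy=+7->D; (5,9):dx=-7,dy=+2->D; (5,10):dx=+4,dy=+6->C; (6,7):dx=+5,dy=+5->C
  (6,8):dx=+2,dy=+9->C; (6,9):dx=-4,dy=+4->D; (6,10):dx=+7,dy=+8->C; (7,8):dx=-3,dy=+4->D
  (7,9):dx=-9,dy=-1->C; (7,10):dx=+2,dy=+3->C; (8,9):dx=-6,dy=-5->C; (8,10):dx=+5,dy=-1->D
  (9,10):dx=+11,dy=+4->C
Step 2: C = 30, D = 15, total pairs = 45.
Step 3: tau = (C - D)/(n(n-1)/2) = (30 - 15)/45 = 0.333333.
Step 4: Exact two-sided p-value (enumerate n! = 3628800 permutations of y under H0): p = 0.216373.
Step 5: alpha = 0.1. fail to reject H0.

tau_b = 0.3333 (C=30, D=15), p = 0.216373, fail to reject H0.


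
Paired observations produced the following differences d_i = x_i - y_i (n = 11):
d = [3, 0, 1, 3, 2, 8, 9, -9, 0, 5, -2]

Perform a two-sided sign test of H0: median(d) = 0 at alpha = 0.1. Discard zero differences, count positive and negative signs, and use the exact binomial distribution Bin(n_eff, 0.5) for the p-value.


Step 1: Discard zero differences. Original n = 11; n_eff = number of nonzero differences = 9.
Nonzero differences (with sign): +3, +1, +3, +2, +8, +9, -9, +5, -2
Step 2: Count signs: positive = 7, negative = 2.
Step 3: Under H0: P(positive) = 0.5, so the number of positives S ~ Bin(9, 0.5).
Step 4: Two-sided exact p-value = sum of Bin(9,0.5) probabilities at or below the observed probability = 0.179688.
Step 5: alpha = 0.1. fail to reject H0.

n_eff = 9, pos = 7, neg = 2, p = 0.179688, fail to reject H0.


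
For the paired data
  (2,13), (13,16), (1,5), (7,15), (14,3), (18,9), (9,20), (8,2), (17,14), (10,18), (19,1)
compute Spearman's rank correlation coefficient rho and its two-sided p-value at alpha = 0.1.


Step 1: Rank x and y separately (midranks; no ties here).
rank(x): 2->2, 13->7, 1->1, 7->3, 14->8, 18->10, 9->5, 8->4, 17->9, 10->6, 19->11
rank(y): 13->6, 16->9, 5->4, 15->8, 3->3, 9->5, 20->11, 2->2, 14->7, 18->10, 1->1
Step 2: d_i = R_x(i) - R_y(i); compute d_i^2.
  (2-6)^2=16, (7-9)^2=4, (1-4)^2=9, (3-8)^2=25, (8-3)^2=25, (10-5)^2=25, (5-11)^2=36, (4-2)^2=4, (9-7)^2=4, (6-10)^2=16, (11-1)^2=100
sum(d^2) = 264.
Step 3: rho = 1 - 6*264 / (11*(11^2 - 1)) = 1 - 1584/1320 = -0.200000.
Step 4: Under H0, t = rho * sqrt((n-2)/(1-rho^2)) = -0.6124 ~ t(9).
Step 5: Two-sided p-value from the t-distribution with 9 df = 0.555445.
Step 6: alpha = 0.1. fail to reject H0.

rho = -0.2000, p = 0.555445, fail to reject H0 at alpha = 0.1.


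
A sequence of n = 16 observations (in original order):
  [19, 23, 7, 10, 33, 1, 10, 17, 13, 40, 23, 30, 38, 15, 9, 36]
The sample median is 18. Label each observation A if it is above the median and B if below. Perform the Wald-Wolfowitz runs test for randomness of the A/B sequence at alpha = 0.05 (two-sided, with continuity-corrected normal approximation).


Step 1: Compute median = 18; label A = above, B = below.
Labels in order: AABBABBBBAAAABBA  (n_A = 8, n_B = 8)
Step 2: Count runs R = 7.
Step 3: Under H0 (random ordering), E[R] = 2*n_A*n_B/(n_A+n_B) + 1 = 2*8*8/16 + 1 = 9.0000.
        Var[R] = 2*n_A*n_B*(2*n_A*n_B - n_A - n_B) / ((n_A+n_B)^2 * (n_A+n_B-1)) = 14336/3840 = 3.7333.
        SD[R] = 1.9322.
Step 4: Continuity-corrected z = (R + 0.5 - E[R]) / SD[R] = (7 + 0.5 - 9.0000) / 1.9322 = -0.7763.
Step 5: Two-sided p-value via normal approximation = 2*(1 - Phi(|z|)) = 0.437558.
Step 6: alpha = 0.05. fail to reject H0.

R = 7, z = -0.7763, p = 0.437558, fail to reject H0.


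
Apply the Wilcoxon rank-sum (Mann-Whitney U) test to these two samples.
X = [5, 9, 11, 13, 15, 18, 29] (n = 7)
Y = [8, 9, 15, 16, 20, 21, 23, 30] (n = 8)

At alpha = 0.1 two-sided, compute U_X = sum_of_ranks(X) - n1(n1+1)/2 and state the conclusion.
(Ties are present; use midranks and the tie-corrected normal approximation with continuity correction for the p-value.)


Step 1: Combine and sort all 15 observations; assign midranks.
sorted (value, group): (5,X), (8,Y), (9,X), (9,Y), (11,X), (13,X), (15,X), (15,Y), (16,Y), (18,X), (20,Y), (21,Y), (23,Y), (29,X), (30,Y)
ranks: 5->1, 8->2, 9->3.5, 9->3.5, 11->5, 13->6, 15->7.5, 15->7.5, 16->9, 18->10, 20->11, 21->12, 23->13, 29->14, 30->15
Step 2: Rank sum for X: R1 = 1 + 3.5 + 5 + 6 + 7.5 + 10 + 14 = 47.
Step 3: U_X = R1 - n1(n1+1)/2 = 47 - 7*8/2 = 47 - 28 = 19.
       U_Y = n1*n2 - U_X = 56 - 19 = 37.
Step 4: Ties are present, so use the tie-corrected normal approximation (with continuity correction) for the p-value.
Step 5: p-value = 0.324405; compare to alpha = 0.1. fail to reject H0.

U_X = 19, p = 0.324405, fail to reject H0 at alpha = 0.1.


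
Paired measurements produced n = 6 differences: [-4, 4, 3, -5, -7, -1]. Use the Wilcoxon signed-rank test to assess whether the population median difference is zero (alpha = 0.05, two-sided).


Step 1: Drop any zero differences (none here) and take |d_i|.
|d| = [4, 4, 3, 5, 7, 1]
Step 2: Midrank |d_i| (ties get averaged ranks).
ranks: |4|->3.5, |4|->3.5, |3|->2, |5|->5, |7|->6, |1|->1
Step 3: Attach original signs; sum ranks with positive sign and with negative sign.
W+ = 3.5 + 2 = 5.5
W- = 3.5 + 5 + 6 + 1 = 15.5
(Check: W+ + W- = 21 should equal n(n+1)/2 = 21.)
Step 4: Test statistic W = min(W+, W-) = 5.5.
Step 5: Ties in |d|, so use the tie-corrected normal approximation.
        E[W] = n(n+1)/4 = 6*7/4 = 10.5.
        Tie groups: |d|=4 (t=2); sum(t^3 - t) = 6.
        Var[W] = n(n+1)(2n+1)/24 - sum(t^3-t)/48 = 546/24 - 6/48 = 22.625.
        z = (W - E[W]) / sqrt(Var[W]) = (5.5 - 10.5) / 4.7566 = -1.0512.
        Two-sided p = 2*Phi(z) = 0.293177.
Step 6: alpha = 0.05. fail to reject H0.

W+ = 5.5, W- = 15.5, W = min = 5.5, p = 0.293177, fail to reject H0.
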